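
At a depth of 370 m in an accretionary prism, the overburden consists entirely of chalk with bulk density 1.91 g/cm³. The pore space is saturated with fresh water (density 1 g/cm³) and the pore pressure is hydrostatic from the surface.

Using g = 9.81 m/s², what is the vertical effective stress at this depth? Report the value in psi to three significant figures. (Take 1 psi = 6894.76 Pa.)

479 psi

Overburden (lithostatic) stress σ_v:
chalk: 1910 kg/m³ × 9.81 m/s² × 370 m = 6.933×10^6 Pa = 6.933 MPa
Pore pressure P_p = 1000 kg/m³ × 9.81 m/s² × 370 m = 3.630×10^6 Pa = 3.630 MPa
Effective stress σ' = σ_v − P_p = 6.933 − 3.630 = 3.3030 MPa = 479.06 psi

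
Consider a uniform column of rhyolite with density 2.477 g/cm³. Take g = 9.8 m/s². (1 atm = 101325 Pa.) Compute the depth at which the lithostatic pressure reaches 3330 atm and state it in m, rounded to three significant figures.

13900 m

h = P/(ρg) = 3330 atm / (2477 kg/m³ × 9.8 m/s²) = 3.374×10^8 Pa / 24275 Pa/m = 13900 m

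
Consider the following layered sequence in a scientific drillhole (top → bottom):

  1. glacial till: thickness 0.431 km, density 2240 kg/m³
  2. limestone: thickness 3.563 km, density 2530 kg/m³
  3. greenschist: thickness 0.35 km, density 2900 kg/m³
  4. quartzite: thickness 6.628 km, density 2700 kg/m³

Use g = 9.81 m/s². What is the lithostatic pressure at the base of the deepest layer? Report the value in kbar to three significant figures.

2.83 kbar

glacial till: 2240 kg/m³ × 9.81 m/s² × 431 m = 9.471×10^6 Pa = 0.09471 kbar
limestone: 2530 kg/m³ × 9.81 m/s² × 3563 m = 8.843×10^7 Pa = 0.8843 kbar
greenschist: 2900 kg/m³ × 9.81 m/s² × 350 m = 9.957×10^6 Pa = 0.09957 kbar
quartzite: 2700 kg/m³ × 9.81 m/s² × 6628 m = 1.756×10^8 Pa = 1.756 kbar
Total = 0.09471 + 0.8843 + 0.09957 + 1.756 = 2.8342 kbar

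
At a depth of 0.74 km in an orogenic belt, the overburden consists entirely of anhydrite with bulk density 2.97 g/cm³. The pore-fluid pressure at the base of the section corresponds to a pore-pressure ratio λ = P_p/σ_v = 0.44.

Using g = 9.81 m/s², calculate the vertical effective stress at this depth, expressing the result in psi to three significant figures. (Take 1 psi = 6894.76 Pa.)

1750 psi

Overburden (lithostatic) stress σ_v:
anhydrite: 2970 kg/m³ × 9.81 m/s² × 740 m = 2.156×10^7 Pa = 21.56 MPa
Pore pressure P_p = λ·σ_v = 0.44 × 21.56 MPa = 9.487 MPa
Effective stress σ' = σ_v − P_p = 21.56 − 9.487 = 12.074 MPa = 1751.2 psi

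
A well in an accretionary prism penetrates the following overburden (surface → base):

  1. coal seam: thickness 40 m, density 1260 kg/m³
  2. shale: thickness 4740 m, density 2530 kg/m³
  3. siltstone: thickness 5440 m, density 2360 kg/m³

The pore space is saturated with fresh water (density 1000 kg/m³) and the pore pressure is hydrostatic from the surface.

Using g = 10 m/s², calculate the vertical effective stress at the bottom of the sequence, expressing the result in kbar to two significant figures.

1.5 kbar

Overburden (lithostatic) stress σ_v:
coal seam: 1260 kg/m³ × 10 m/s² × 40 m = 5.040×10^5 Pa = 0.5040 MPa
shale: 2530 kg/m³ × 10 m/s² × 4740 m = 1.199×10^8 Pa = 119.9 MPa
siltstone: 2360 kg/m³ × 10 m/s² × 5440 m = 1.284×10^8 Pa = 128.4 MPa
Total = 0.5040 + 119.9 + 128.4 = 248.81 MPa
Pore pressure P_p = 1000 kg/m³ × 10 m/s² × 10220 m = 1.022×10^8 Pa = 102.2 MPa
Effective stress σ' = σ_v − P_p = 248.8 − 102.2 = 146.61 MPa = 1.4661 kbar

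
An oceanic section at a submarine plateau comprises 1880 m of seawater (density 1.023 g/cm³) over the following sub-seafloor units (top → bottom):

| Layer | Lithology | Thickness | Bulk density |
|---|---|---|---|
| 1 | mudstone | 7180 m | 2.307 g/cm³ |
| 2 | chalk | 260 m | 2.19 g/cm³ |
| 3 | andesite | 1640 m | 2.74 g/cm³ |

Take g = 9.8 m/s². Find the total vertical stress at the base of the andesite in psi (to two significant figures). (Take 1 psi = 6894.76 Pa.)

seawater: 1023 kg/m³ × 9.8 m/s² × 1880 m = 1.885×10^7 Pa = 2734 psi
mudstone: 2307 kg/m³ × 9.8 m/s² × 7180 m = 1.623×10^8 Pa = 23544 psi
chalk: 2190 kg/m³ × 9.8 m/s² × 260 m = 5.580×10^6 Pa = 809.3 psi
andesite: 2740 kg/m³ × 9.8 m/s² × 1640 m = 4.404×10^7 Pa = 6387 psi
Total = 2734 + 23544 + 809.3 + 6387 = 33474 psi

33000 psi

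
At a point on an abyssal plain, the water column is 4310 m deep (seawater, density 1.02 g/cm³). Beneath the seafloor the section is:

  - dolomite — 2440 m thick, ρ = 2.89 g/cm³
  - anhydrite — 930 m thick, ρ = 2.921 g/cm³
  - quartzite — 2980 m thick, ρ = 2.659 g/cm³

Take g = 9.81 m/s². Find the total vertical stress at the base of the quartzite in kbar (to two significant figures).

seawater: 1020 kg/m³ × 9.81 m/s² × 4310 m = 4.313×10^7 Pa = 0.4313 kbar
dolomite: 2890 kg/m³ × 9.81 m/s² × 2440 m = 6.918×10^7 Pa = 0.6918 kbar
anhydrite: 2921 kg/m³ × 9.81 m/s² × 930 m = 2.665×10^7 Pa = 0.2665 kbar
quartzite: 2659 kg/m³ × 9.81 m/s² × 2980 m = 7.773×10^7 Pa = 0.7773 kbar
Total = 0.4313 + 0.6918 + 0.2665 + 0.7773 = 2.1668 kbar

2.2 kbar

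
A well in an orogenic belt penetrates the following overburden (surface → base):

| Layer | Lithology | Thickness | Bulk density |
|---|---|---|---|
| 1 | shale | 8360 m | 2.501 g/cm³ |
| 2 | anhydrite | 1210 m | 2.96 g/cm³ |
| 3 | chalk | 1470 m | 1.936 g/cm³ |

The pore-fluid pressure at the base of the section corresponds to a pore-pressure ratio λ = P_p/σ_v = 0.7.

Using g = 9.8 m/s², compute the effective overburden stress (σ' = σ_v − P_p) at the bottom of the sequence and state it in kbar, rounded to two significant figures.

0.80 kbar

Overburden (lithostatic) stress σ_v:
shale: 2501 kg/m³ × 9.8 m/s² × 8360 m = 2.049×10^8 Pa = 204.9 MPa
anhydrite: 2960 kg/m³ × 9.8 m/s² × 1210 m = 3.510×10^7 Pa = 35.10 MPa
chalk: 1936 kg/m³ × 9.8 m/s² × 1470 m = 2.789×10^7 Pa = 27.89 MPa
Total = 204.9 + 35.10 + 27.89 = 267.89 MPa
Pore pressure P_p = λ·σ_v = 0.7 × 267.9 MPa = 187.5 MPa
Effective stress σ' = σ_v − P_p = 267.9 − 187.5 = 80.367 MPa = 0.80367 kbar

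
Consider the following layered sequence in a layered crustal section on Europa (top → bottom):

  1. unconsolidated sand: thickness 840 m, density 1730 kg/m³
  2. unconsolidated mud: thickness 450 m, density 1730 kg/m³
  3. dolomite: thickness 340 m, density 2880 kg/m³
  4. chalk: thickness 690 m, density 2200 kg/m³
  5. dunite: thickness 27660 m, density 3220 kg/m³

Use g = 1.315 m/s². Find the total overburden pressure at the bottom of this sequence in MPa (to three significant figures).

unconsolidated sand: 1730 kg/m³ × 1.315 m/s² × 840 m = 1.911×10^6 Pa = 1.911 MPa
unconsolidated mud: 1730 kg/m³ × 1.315 m/s² × 450 m = 1.024×10^6 Pa = 1.024 MPa
dolomite: 2880 kg/m³ × 1.315 m/s² × 340 m = 1.288×10^6 Pa = 1.288 MPa
chalk: 2200 kg/m³ × 1.315 m/s² × 690 m = 1.996×10^6 Pa = 1.996 MPa
dunite: 3220 kg/m³ × 1.315 m/s² × 27660 m = 1.171×10^8 Pa = 117.1 MPa
Total = 1.911 + 1.024 + 1.288 + 1.996 + 117.1 = 123.34 MPa

123 MPa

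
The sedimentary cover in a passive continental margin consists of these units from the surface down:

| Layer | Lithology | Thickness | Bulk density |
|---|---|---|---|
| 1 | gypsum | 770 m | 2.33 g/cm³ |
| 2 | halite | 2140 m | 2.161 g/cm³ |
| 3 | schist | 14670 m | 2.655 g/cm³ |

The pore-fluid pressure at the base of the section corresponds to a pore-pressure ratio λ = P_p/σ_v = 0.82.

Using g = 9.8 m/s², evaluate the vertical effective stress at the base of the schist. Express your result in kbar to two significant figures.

Overburden (lithostatic) stress σ_v:
gypsum: 2330 kg/m³ × 9.8 m/s² × 770 m = 1.758×10^7 Pa = 17.58 MPa
halite: 2161 kg/m³ × 9.8 m/s² × 2140 m = 4.532×10^7 Pa = 45.32 MPa
schist: 2655 kg/m³ × 9.8 m/s² × 14670 m = 3.817×10^8 Pa = 381.7 MPa
Total = 17.58 + 45.32 + 381.7 = 444.60 MPa
Pore pressure P_p = λ·σ_v = 0.82 × 444.6 MPa = 364.6 MPa
Effective stress σ' = σ_v − P_p = 444.6 − 364.6 = 80.028 MPa = 0.80028 kbar

0.80 kbar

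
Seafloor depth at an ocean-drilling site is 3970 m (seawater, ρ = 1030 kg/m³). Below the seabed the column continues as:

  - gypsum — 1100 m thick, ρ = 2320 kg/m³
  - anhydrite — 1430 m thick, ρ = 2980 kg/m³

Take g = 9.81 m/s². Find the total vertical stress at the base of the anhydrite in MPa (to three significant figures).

107 MPa

seawater: 1030 kg/m³ × 9.81 m/s² × 3970 m = 4.011×10^7 Pa = 40.11 MPa
gypsum: 2320 kg/m³ × 9.81 m/s² × 1100 m = 2.504×10^7 Pa = 25.04 MPa
anhydrite: 2980 kg/m³ × 9.81 m/s² × 1430 m = 4.180×10^7 Pa = 41.80 MPa
Total = 40.11 + 25.04 + 41.80 = 106.95 MPa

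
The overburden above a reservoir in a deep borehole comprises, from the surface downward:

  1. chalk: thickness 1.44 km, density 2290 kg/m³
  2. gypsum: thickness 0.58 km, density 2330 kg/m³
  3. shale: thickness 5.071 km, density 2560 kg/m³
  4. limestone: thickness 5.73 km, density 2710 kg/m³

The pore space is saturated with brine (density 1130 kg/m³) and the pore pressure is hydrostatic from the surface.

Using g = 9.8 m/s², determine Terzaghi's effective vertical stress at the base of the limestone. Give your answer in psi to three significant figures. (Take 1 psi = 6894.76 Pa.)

26500 psi

Overburden (lithostatic) stress σ_v:
chalk: 2290 kg/m³ × 9.8 m/s² × 1440 m = 3.232×10^7 Pa = 32.32 MPa
gypsum: 2330 kg/m³ × 9.8 m/s² × 580 m = 1.324×10^7 Pa = 13.24 MPa
shale: 2560 kg/m³ × 9.8 m/s² × 5071 m = 1.272×10^8 Pa = 127.2 MPa
limestone: 2710 kg/m³ × 9.8 m/s² × 5730 m = 1.522×10^8 Pa = 152.2 MPa
Total = 32.32 + 13.24 + 127.2 + 152.2 = 324.96 MPa
Pore pressure P_p = 1130 kg/m³ × 9.8 m/s² × 12821 m = 1.420×10^8 Pa = 142.0 MPa
Effective stress σ' = σ_v − P_p = 325.0 − 142.0 = 182.98 MPa = 26539 psi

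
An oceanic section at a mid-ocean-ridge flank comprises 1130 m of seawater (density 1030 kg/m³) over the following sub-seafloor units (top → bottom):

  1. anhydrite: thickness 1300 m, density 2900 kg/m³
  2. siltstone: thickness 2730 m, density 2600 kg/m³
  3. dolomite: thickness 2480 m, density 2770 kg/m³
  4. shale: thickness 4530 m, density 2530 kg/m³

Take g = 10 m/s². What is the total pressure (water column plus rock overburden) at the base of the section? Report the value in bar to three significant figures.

seawater: 1030 kg/m³ × 10 m/s² × 1130 m = 1.164×10^7 Pa = 116.4 bar
anhydrite: 2900 kg/m³ × 10 m/s² × 1300 m = 3.770×10^7 Pa = 377.0 bar
siltstone: 2600 kg/m³ × 10 m/s² × 2730 m = 7.098×10^7 Pa = 709.8 bar
dolomite: 2770 kg/m³ × 10 m/s² × 2480 m = 6.870×10^7 Pa = 687.0 bar
shale: 2530 kg/m³ × 10 m/s² × 4530 m = 1.146×10^8 Pa = 1146 bar
Total = 116.4 + 377.0 + 709.8 + 687.0 + 1146 = 3036.2 bar

3040 bar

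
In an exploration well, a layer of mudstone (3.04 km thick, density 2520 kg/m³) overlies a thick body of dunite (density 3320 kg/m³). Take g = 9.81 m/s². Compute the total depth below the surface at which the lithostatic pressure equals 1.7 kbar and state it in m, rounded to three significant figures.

Pressure at base of upper layers: 2520×9.81×3040 = 7.515×10^7 Pa = 0.7515 kbar
Remaining pressure to be supplied by dunite: 1.700×10^8 − 7.515×10^7 = 9.485×10^7 Pa
Additional depth in dunite = 9.485×10^7 Pa / (3320 kg/m³ × 9.81 m/s²) = 2912.2 m
Total depth = 3040 m + 2912.2 m = 5952.2 m

5950 m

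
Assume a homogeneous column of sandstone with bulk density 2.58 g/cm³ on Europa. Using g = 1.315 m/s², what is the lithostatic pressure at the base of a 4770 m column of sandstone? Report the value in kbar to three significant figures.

0.162 kbar

sandstone: 2580 kg/m³ × 1.315 m/s² × 4770 m = 1.618×10^7 Pa = 0.1618 kbar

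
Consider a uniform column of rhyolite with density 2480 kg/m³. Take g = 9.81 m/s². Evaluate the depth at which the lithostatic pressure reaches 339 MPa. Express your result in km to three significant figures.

h = P/(ρg) = 339 MPa / (2480 kg/m³ × 9.81 m/s²) = 3.390×10^8 Pa / 24329 Pa/m = 13934 m
= 13.934 km

13.9 km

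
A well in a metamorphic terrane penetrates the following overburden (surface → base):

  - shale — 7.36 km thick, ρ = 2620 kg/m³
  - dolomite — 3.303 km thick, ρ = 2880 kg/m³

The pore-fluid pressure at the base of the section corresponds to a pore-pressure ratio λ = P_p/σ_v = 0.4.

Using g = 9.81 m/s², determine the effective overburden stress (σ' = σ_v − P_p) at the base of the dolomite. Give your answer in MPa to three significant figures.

Overburden (lithostatic) stress σ_v:
shale: 2620 kg/m³ × 9.81 m/s² × 7360 m = 1.892×10^8 Pa = 189.2 MPa
dolomite: 2880 kg/m³ × 9.81 m/s² × 3303 m = 9.332×10^7 Pa = 93.32 MPa
Total = 189.2 + 93.32 = 282.49 MPa
Pore pressure P_p = λ·σ_v = 0.4 × 282.5 MPa = 113.0 MPa
Effective stress σ' = σ_v − P_p = 282.5 − 113.0 = 169.49 MPa

169 MPa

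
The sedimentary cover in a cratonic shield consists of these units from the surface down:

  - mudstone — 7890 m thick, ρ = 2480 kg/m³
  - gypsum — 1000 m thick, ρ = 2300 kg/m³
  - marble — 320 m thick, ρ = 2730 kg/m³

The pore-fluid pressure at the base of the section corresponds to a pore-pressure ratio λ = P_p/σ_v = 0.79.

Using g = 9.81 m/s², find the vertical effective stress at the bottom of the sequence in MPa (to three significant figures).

46.8 MPa

Overburden (lithostatic) stress σ_v:
mudstone: 2480 kg/m³ × 9.81 m/s² × 7890 m = 1.920×10^8 Pa = 192.0 MPa
gypsum: 2300 kg/m³ × 9.81 m/s² × 1000 m = 2.256×10^7 Pa = 22.56 MPa
marble: 2730 kg/m³ × 9.81 m/s² × 320 m = 8.570×10^6 Pa = 8.570 MPa
Total = 192.0 + 22.56 + 8.570 = 223.09 MPa
Pore pressure P_p = λ·σ_v = 0.79 × 223.1 MPa = 176.2 MPa
Effective stress σ' = σ_v − P_p = 223.1 − 176.2 = 46.848 MPa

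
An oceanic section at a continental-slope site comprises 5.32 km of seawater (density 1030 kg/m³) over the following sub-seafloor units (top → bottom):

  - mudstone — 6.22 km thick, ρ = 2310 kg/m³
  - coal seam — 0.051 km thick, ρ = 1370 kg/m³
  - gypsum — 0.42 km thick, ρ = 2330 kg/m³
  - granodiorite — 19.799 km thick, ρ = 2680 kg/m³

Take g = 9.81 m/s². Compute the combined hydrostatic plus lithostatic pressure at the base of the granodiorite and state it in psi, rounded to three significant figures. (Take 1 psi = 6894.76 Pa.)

105000 psi

seawater: 1030 kg/m³ × 9.81 m/s² × 5320 m = 5.375×10^7 Pa = 7796 psi
mudstone: 2310 kg/m³ × 9.81 m/s² × 6220 m = 1.410×10^8 Pa = 20443 psi
coal seam: 1370 kg/m³ × 9.81 m/s² × 51 m = 6.854×10^5 Pa = 99.41 psi
gypsum: 2330 kg/m³ × 9.81 m/s² × 420 m = 9.600×10^6 Pa = 1392 psi
granodiorite: 2680 kg/m³ × 9.81 m/s² × 19799 m = 5.205×10^8 Pa = 75497 psi
Total = 7796 + 20443 + 99.41 + 1392 + 75497 = 1.0523×10^5 psi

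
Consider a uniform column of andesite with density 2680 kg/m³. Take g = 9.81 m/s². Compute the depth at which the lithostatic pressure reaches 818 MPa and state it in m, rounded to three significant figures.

h = P/(ρg) = 818 MPa / (2680 kg/m³ × 9.81 m/s²) = 8.180×10^8 Pa / 26291 Pa/m = 31114 m

31100 m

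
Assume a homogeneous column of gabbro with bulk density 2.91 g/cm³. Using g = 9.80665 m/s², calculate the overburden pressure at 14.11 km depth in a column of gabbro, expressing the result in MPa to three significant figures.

403 MPa

gabbro: 2910 kg/m³ × 9.80665 m/s² × 14110 m = 4.027×10^8 Pa = 402.7 MPa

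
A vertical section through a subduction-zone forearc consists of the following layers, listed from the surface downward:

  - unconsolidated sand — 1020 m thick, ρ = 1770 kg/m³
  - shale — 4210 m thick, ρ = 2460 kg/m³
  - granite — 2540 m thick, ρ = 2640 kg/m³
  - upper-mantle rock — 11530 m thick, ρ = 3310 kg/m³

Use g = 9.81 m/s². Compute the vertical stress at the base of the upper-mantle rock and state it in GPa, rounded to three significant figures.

unconsolidated sand: 1770 kg/m³ × 9.81 m/s² × 1020 m = 1.771×10^7 Pa = 0.01771 GPa
shale: 2460 kg/m³ × 9.81 m/s² × 4210 m = 1.016×10^8 Pa = 0.1016 GPa
granite: 2640 kg/m³ × 9.81 m/s² × 2540 m = 6.578×10^7 Pa = 0.06578 GPa
upper-mantle rock: 3310 kg/m³ × 9.81 m/s² × 11530 m = 3.744×10^8 Pa = 0.3744 GPa
Total = 0.01771 + 0.1016 + 0.06578 + 0.3744 = 0.55948 GPa

0.559 GPa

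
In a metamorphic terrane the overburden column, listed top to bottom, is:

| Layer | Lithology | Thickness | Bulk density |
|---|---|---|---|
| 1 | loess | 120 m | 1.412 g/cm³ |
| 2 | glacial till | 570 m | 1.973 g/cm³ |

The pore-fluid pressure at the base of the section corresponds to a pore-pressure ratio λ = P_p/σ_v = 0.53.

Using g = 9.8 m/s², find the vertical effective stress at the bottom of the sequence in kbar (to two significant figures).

0.060 kbar

Overburden (lithostatic) stress σ_v:
loess: 1412 kg/m³ × 9.8 m/s² × 120 m = 1.661×10^6 Pa = 1.661 MPa
glacial till: 1973 kg/m³ × 9.8 m/s² × 570 m = 1.102×10^7 Pa = 11.02 MPa
Total = 1.661 + 11.02 = 12.682 MPa
Pore pressure P_p = λ·σ_v = 0.53 × 12.68 MPa = 6.721 MPa
Effective stress σ' = σ_v − P_p = 12.68 − 6.721 = 5.9604 MPa = 0.059604 kbar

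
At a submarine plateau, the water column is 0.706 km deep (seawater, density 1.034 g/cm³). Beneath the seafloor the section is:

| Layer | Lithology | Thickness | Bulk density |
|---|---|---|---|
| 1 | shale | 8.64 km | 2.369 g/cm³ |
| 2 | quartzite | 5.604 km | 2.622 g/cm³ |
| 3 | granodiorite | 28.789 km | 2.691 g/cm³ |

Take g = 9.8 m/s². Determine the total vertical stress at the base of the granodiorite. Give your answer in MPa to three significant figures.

1110 MPa

seawater: 1034 kg/m³ × 9.8 m/s² × 706 m = 7.154×10^6 Pa = 7.154 MPa
shale: 2369 kg/m³ × 9.8 m/s² × 8640 m = 2.006×10^8 Pa = 200.6 MPa
quartzite: 2622 kg/m³ × 9.8 m/s² × 5604 m = 1.440×10^8 Pa = 144.0 MPa
granodiorite: 2691 kg/m³ × 9.8 m/s² × 28789 m = 7.592×10^8 Pa = 759.2 MPa
Total = 7.154 + 200.6 + 144.0 + 759.2 = 1111.0 MPa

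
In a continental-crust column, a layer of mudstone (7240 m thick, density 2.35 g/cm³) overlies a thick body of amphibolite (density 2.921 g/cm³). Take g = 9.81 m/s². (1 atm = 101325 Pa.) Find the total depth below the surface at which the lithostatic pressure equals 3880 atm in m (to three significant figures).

15100 m

Pressure at base of upper layers: 2350×9.81×7240 = 1.669×10^8 Pa = 1647 atm
Remaining pressure to be supplied by amphibolite: 3.931×10^8 − 1.669×10^8 = 2.262×10^8 Pa
Additional depth in amphibolite = 2.262×10^8 Pa / (2921 kg/m³ × 9.81 m/s²) = 7895.1 m
Total depth = 7240 m + 7895.1 m = 15135 m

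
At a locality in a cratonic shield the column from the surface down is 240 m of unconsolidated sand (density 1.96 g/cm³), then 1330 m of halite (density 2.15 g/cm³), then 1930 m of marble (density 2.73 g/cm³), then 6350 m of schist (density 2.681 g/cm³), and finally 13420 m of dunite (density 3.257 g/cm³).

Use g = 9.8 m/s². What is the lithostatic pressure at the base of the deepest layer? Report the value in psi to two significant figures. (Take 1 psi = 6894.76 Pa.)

unconsolidated sand: 1960 kg/m³ × 9.8 m/s² × 240 m = 4.610×10^6 Pa = 668.6 psi
halite: 2150 kg/m³ × 9.8 m/s² × 1330 m = 2.802×10^7 Pa = 4064 psi
marble: 2730 kg/m³ × 9.8 m/s² × 1930 m = 5.164×10^7 Pa = 7489 psi
schist: 2681 kg/m³ × 9.8 m/s² × 6350 m = 1.668×10^8 Pa = 24198 psi
dunite: 3257 kg/m³ × 9.8 m/s² × 13420 m = 4.283×10^8 Pa = 62127 psi
Total = 668.6 + 4064 + 7489 + 24198 + 62127 = 98547 psi

99000 psi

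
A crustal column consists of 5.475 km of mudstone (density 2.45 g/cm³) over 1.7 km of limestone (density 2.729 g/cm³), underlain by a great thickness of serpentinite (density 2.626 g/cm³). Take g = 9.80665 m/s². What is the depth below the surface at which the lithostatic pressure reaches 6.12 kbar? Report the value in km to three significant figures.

24.1 km

Pressure at base of upper layers: 2450×9.80665×5475 + 2729×9.80665×1700 = 1.770×10^8 Pa = 1.770 kbar
Remaining pressure to be supplied by serpentinite: 6.120×10^8 − 1.770×10^8 = 4.350×10^8 Pa
Additional depth in serpentinite = 4.350×10^8 Pa / (2626 kg/m³ × 9.80665 m/s²) = 16890 m
Total depth = 7175 m + 16890 m = 24065 m
= 24.065 km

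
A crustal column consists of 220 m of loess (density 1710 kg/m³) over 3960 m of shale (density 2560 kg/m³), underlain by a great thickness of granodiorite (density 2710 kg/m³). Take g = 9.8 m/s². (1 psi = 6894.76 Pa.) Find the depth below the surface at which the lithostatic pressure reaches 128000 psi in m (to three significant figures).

Pressure at base of upper layers: 1710×9.8×220 + 2560×9.8×3960 = 1.030×10^8 Pa = 14944 psi
Remaining pressure to be supplied by granodiorite: 8.825×10^8 − 1.030×10^8 = 7.795×10^8 Pa
Additional depth in granodiorite = 7.795×10^8 Pa / (2710 kg/m³ × 9.8 m/s²) = 29351 m
Total depth = 4180 m + 29351 m = 33531 m

33500 m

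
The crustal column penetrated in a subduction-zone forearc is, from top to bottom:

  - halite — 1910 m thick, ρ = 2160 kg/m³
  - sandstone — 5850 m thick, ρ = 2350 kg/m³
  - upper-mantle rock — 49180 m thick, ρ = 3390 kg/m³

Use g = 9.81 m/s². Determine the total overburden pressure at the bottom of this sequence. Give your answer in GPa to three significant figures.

halite: 2160 kg/m³ × 9.81 m/s² × 1910 m = 4.047×10^7 Pa = 0.04047 GPa
sandstone: 2350 kg/m³ × 9.81 m/s² × 5850 m = 1.349×10^8 Pa = 0.1349 GPa
upper-mantle rock: 3390 kg/m³ × 9.81 m/s² × 49180 m = 1.636×10^9 Pa = 1.636 GPa
Total = 0.04047 + 0.1349 + 1.636 = 1.8109 GPa

1.81 GPa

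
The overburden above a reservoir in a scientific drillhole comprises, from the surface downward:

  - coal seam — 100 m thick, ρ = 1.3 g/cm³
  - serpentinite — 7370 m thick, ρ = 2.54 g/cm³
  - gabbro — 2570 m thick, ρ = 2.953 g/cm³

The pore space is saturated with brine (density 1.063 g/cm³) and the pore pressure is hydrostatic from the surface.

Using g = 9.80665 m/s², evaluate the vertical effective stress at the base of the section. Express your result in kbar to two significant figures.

1.5 kbar

Overburden (lithostatic) stress σ_v:
coal seam: 1300 kg/m³ × 9.80665 m/s² × 100 m = 1.275×10^6 Pa = 1.275 MPa
serpentinite: 2540 kg/m³ × 9.80665 m/s² × 7370 m = 1.836×10^8 Pa = 183.6 MPa
gabbro: 2953 kg/m³ × 9.80665 m/s² × 2570 m = 7.442×10^7 Pa = 74.42 MPa
Total = 1.275 + 183.6 + 74.42 = 259.28 MPa
Pore pressure P_p = 1063 kg/m³ × 9.80665 m/s² × 10040 m = 1.047×10^8 Pa = 104.7 MPa
Effective stress σ' = σ_v − P_p = 259.3 − 104.7 = 154.62 MPa = 1.5462 kbar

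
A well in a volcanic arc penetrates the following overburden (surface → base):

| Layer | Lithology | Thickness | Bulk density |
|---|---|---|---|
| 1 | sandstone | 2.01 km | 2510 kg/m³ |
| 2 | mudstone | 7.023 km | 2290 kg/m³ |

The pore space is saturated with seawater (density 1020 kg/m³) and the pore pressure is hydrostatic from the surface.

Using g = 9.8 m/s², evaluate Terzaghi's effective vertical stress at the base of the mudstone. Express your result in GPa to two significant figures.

0.12 GPa

Overburden (lithostatic) stress σ_v:
sandstone: 2510 kg/m³ × 9.8 m/s² × 2010 m = 4.944×10^7 Pa = 49.44 MPa
mudstone: 2290 kg/m³ × 9.8 m/s² × 7023 m = 1.576×10^8 Pa = 157.6 MPa
Total = 49.44 + 157.6 = 207.05 MPa
Pore pressure P_p = 1020 kg/m³ × 9.8 m/s² × 9033 m = 9.029×10^7 Pa = 90.29 MPa
Effective stress σ' = σ_v − P_p = 207.1 − 90.29 = 116.76 MPa = 0.11676 GPa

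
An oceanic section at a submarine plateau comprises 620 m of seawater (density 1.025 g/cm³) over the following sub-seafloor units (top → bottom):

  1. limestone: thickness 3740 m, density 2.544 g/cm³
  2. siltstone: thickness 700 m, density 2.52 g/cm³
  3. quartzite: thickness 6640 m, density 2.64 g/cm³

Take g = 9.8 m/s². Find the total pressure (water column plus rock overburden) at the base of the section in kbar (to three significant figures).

seawater: 1025 kg/m³ × 9.8 m/s² × 620 m = 6.228×10^6 Pa = 0.06228 kbar
limestone: 2544 kg/m³ × 9.8 m/s² × 3740 m = 9.324×10^7 Pa = 0.9324 kbar
siltstone: 2520 kg/m³ × 9.8 m/s² × 700 m = 1.729×10^7 Pa = 0.1729 kbar
quartzite: 2640 kg/m³ × 9.8 m/s² × 6640 m = 1.718×10^8 Pa = 1.718 kbar
Total = 0.06228 + 0.9324 + 0.1729 + 1.718 = 2.8855 kbar

2.89 kbar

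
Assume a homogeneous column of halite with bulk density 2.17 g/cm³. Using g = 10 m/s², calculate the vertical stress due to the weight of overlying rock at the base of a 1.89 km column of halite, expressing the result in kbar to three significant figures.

0.410 kbar

halite: 2170 kg/m³ × 10 m/s² × 1890 m = 4.101×10^7 Pa = 0.4101 kbar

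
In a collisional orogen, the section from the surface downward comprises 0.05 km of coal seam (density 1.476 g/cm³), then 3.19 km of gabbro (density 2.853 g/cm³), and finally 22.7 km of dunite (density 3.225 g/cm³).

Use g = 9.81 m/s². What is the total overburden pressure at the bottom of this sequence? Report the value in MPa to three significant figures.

808 MPa

coal seam: 1476 kg/m³ × 9.81 m/s² × 50 m = 7.240×10^5 Pa = 0.7240 MPa
gabbro: 2853 kg/m³ × 9.81 m/s² × 3190 m = 8.928×10^7 Pa = 89.28 MPa
dunite: 3225 kg/m³ × 9.81 m/s² × 22700 m = 7.182×10^8 Pa = 718.2 MPa
Total = 0.7240 + 89.28 + 718.2 = 808.17 MPa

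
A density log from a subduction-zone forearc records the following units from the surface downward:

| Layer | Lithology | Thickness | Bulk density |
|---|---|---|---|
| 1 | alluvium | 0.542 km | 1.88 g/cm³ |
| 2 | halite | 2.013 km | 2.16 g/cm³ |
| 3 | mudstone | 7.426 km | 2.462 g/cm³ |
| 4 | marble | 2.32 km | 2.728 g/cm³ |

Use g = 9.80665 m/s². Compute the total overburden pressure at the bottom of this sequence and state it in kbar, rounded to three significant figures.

2.94 kbar

alluvium: 1880 kg/m³ × 9.80665 m/s² × 542 m = 9.993×10^6 Pa = 0.09993 kbar
halite: 2160 kg/m³ × 9.80665 m/s² × 2013 m = 4.264×10^7 Pa = 0.4264 kbar
mudstone: 2462 kg/m³ × 9.80665 m/s² × 7426 m = 1.793×10^8 Pa = 1.793 kbar
marble: 2728 kg/m³ × 9.80665 m/s² × 2320 m = 6.207×10^7 Pa = 0.6207 kbar
Total = 0.09993 + 0.4264 + 1.793 + 0.6207 = 2.9399 kbar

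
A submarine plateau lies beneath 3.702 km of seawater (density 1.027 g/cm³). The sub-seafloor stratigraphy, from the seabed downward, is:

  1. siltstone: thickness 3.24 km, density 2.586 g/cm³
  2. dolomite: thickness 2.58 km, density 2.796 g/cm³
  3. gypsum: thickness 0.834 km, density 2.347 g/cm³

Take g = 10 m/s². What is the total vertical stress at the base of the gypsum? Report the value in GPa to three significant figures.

0.214 GPa

seawater: 1027 kg/m³ × 10 m/s² × 3702 m = 3.802×10^7 Pa = 0.03802 GPa
siltstone: 2586 kg/m³ × 10 m/s² × 3240 m = 8.379×10^7 Pa = 0.08379 GPa
dolomite: 2796 kg/m³ × 10 m/s² × 2580 m = 7.214×10^7 Pa = 0.07214 GPa
gypsum: 2347 kg/m³ × 10 m/s² × 834 m = 1.957×10^7 Pa = 0.01957 GPa
Total = 0.03802 + 0.08379 + 0.07214 + 0.01957 = 0.21352 GPa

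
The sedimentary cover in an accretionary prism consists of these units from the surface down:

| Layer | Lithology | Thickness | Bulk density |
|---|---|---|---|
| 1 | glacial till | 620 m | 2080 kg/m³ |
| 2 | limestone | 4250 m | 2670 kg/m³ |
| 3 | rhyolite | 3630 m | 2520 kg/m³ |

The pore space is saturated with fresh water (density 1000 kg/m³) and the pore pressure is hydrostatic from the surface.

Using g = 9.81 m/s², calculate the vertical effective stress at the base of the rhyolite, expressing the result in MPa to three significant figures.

130 MPa

Overburden (lithostatic) stress σ_v:
glacial till: 2080 kg/m³ × 9.81 m/s² × 620 m = 1.265×10^7 Pa = 12.65 MPa
limestone: 2670 kg/m³ × 9.81 m/s² × 4250 m = 1.113×10^8 Pa = 111.3 MPa
rhyolite: 2520 kg/m³ × 9.81 m/s² × 3630 m = 8.974×10^7 Pa = 89.74 MPa
Total = 12.65 + 111.3 + 89.74 = 213.71 MPa
Pore pressure P_p = 1000 kg/m³ × 9.81 m/s² × 8500 m = 8.338×10^7 Pa = 83.39 MPa
Effective stress σ' = σ_v − P_p = 213.7 − 83.39 = 130.32 MPa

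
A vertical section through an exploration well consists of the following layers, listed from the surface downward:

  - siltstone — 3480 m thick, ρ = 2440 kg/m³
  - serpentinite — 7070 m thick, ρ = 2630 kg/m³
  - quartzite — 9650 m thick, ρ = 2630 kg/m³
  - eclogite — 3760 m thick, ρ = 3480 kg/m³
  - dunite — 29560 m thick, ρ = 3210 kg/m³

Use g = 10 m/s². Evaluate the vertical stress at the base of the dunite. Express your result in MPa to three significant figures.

1600 MPa

siltstone: 2440 kg/m³ × 10 m/s² × 3480 m = 8.491×10^7 Pa = 84.91 MPa
serpentinite: 2630 kg/m³ × 10 m/s² × 7070 m = 1.859×10^8 Pa = 185.9 MPa
quartzite: 2630 kg/m³ × 10 m/s² × 9650 m = 2.538×10^8 Pa = 253.8 MPa
eclogite: 3480 kg/m³ × 10 m/s² × 3760 m = 1.308×10^8 Pa = 130.8 MPa
dunite: 3210 kg/m³ × 10 m/s² × 29560 m = 9.489×10^8 Pa = 948.9 MPa
Total = 84.91 + 185.9 + 253.8 + 130.8 + 948.9 = 1604.4 MPa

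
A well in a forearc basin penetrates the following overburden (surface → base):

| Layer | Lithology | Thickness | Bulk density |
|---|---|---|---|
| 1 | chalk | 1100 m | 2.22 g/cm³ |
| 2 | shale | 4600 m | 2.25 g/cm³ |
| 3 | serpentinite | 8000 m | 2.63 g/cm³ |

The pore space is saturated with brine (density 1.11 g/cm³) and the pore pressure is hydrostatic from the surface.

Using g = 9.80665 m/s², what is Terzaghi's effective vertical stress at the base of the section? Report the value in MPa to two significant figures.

180 MPa

Overburden (lithostatic) stress σ_v:
chalk: 2220 kg/m³ × 9.80665 m/s² × 1100 m = 2.395×10^7 Pa = 23.95 MPa
shale: 2250 kg/m³ × 9.80665 m/s² × 4600 m = 1.015×10^8 Pa = 101.5 MPa
serpentinite: 2630 kg/m³ × 9.80665 m/s² × 8000 m = 2.063×10^8 Pa = 206.3 MPa
Total = 23.95 + 101.5 + 206.3 = 331.78 MPa
Pore pressure P_p = 1110 kg/m³ × 9.80665 m/s² × 13700 m = 1.491×10^8 Pa = 149.1 MPa
Effective stress σ' = σ_v − P_p = 331.8 − 149.1 = 182.65 MPa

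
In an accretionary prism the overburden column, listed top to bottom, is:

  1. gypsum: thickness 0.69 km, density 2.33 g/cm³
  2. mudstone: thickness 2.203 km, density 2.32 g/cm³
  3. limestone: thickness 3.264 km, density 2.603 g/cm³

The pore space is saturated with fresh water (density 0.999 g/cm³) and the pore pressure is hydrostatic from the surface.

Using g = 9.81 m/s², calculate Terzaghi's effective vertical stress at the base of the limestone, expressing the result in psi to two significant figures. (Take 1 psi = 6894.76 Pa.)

13000 psi

Overburden (lithostatic) stress σ_v:
gypsum: 2330 kg/m³ × 9.81 m/s² × 690 m = 1.577×10^7 Pa = 15.77 MPa
mudstone: 2320 kg/m³ × 9.81 m/s² × 2203 m = 5.014×10^7 Pa = 50.14 MPa
limestone: 2603 kg/m³ × 9.81 m/s² × 3264 m = 8.335×10^7 Pa = 83.35 MPa
Total = 15.77 + 50.14 + 83.35 = 149.26 MPa
Pore pressure P_p = 999 kg/m³ × 9.81 m/s² × 6157 m = 6.034×10^7 Pa = 60.34 MPa
Effective stress σ' = σ_v − P_p = 149.3 − 60.34 = 88.918 MPa = 12896 psi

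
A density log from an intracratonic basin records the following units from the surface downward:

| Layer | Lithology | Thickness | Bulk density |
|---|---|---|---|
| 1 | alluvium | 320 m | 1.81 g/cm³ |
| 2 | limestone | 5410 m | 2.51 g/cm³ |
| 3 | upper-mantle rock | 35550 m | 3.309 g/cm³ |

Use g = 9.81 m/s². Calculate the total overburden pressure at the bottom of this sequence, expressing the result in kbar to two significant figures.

13 kbar

alluvium: 1810 kg/m³ × 9.81 m/s² × 320 m = 5.682×10^6 Pa = 0.05682 kbar
limestone: 2510 kg/m³ × 9.81 m/s² × 5410 m = 1.332×10^8 Pa = 1.332 kbar
upper-mantle rock: 3309 kg/m³ × 9.81 m/s² × 35550 m = 1.154×10^9 Pa = 11.54 kbar
Total = 0.05682 + 1.332 + 11.54 = 12.929 kbar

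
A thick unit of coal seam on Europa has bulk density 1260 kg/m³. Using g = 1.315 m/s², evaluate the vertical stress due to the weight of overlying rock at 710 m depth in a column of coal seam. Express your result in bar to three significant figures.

11.8 bar

coal seam: 1260 kg/m³ × 1.315 m/s² × 710 m = 1.176×10^6 Pa = 11.76 bar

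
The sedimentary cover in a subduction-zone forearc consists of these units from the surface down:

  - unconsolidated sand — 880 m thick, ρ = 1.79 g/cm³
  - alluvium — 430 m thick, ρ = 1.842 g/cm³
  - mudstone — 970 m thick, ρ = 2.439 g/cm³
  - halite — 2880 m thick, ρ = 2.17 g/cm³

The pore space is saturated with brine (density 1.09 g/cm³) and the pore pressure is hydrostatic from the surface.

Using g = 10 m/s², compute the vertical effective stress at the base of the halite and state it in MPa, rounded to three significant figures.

Overburden (lithostatic) stress σ_v:
unconsolidated sand: 1790 kg/m³ × 10 m/s² × 880 m = 1.575×10^7 Pa = 15.75 MPa
alluvium: 1842 kg/m³ × 10 m/s² × 430 m = 7.921×10^6 Pa = 7.921 MPa
mudstone: 2439 kg/m³ × 10 m/s² × 970 m = 2.366×10^7 Pa = 23.66 MPa
halite: 2170 kg/m³ × 10 m/s² × 2880 m = 6.250×10^7 Pa = 62.50 MPa
Total = 15.75 + 7.921 + 23.66 + 62.50 = 109.83 MPa
Pore pressure P_p = 1090 kg/m³ × 10 m/s² × 5160 m = 5.624×10^7 Pa = 56.24 MPa
Effective stress σ' = σ_v − P_p = 109.8 − 56.24 = 53.583 MPa

53.6 MPa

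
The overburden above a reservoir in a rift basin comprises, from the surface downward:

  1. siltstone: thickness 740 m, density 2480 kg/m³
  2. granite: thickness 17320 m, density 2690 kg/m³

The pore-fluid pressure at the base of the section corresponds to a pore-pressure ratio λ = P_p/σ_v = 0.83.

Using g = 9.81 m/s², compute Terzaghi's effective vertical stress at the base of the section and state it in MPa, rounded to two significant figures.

81 MPa

Overburden (lithostatic) stress σ_v:
siltstone: 2480 kg/m³ × 9.81 m/s² × 740 m = 1.800×10^7 Pa = 18.00 MPa
granite: 2690 kg/m³ × 9.81 m/s² × 17320 m = 4.571×10^8 Pa = 457.1 MPa
Total = 18.00 + 457.1 = 475.06 MPa
Pore pressure P_p = λ·σ_v = 0.83 × 475.1 MPa = 394.3 MPa
Effective stress σ' = σ_v − P_p = 475.1 − 394.3 = 80.760 MPa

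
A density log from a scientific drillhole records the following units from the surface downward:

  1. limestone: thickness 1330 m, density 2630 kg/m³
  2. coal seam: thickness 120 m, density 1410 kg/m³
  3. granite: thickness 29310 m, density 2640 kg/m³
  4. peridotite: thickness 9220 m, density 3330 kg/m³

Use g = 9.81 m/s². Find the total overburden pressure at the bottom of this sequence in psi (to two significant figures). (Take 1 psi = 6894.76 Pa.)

limestone: 2630 kg/m³ × 9.81 m/s² × 1330 m = 3.431×10^7 Pa = 4977 psi
coal seam: 1410 kg/m³ × 9.81 m/s² × 120 m = 1.660×10^6 Pa = 240.7 psi
granite: 2640 kg/m³ × 9.81 m/s² × 29310 m = 7.591×10^8 Pa = 1.101×10^5 psi
peridotite: 3330 kg/m³ × 9.81 m/s² × 9220 m = 3.012×10^8 Pa = 43684 psi
Total = 4977 + 240.7 + 1.101×10^5 + 43684 = 1.5900×10^5 psi

160000 psi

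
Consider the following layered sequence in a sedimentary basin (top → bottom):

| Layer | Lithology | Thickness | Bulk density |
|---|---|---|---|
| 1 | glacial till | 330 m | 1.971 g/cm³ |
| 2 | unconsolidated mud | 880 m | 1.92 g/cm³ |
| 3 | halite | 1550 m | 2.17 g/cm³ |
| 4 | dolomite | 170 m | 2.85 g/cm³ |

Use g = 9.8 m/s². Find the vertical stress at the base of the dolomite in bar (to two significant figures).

610 bar

glacial till: 1971 kg/m³ × 9.8 m/s² × 330 m = 6.374×10^6 Pa = 63.74 bar
unconsolidated mud: 1920 kg/m³ × 9.8 m/s² × 880 m = 1.656×10^7 Pa = 165.6 bar
halite: 2170 kg/m³ × 9.8 m/s² × 1550 m = 3.296×10^7 Pa = 329.6 bar
dolomite: 2850 kg/m³ × 9.8 m/s² × 170 m = 4.748×10^6 Pa = 47.48 bar
Total = 63.74 + 165.6 + 329.6 + 47.48 = 606.43 bar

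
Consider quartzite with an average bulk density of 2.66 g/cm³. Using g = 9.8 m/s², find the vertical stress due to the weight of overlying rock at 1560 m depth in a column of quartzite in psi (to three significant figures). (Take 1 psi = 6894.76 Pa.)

quartzite: 2660 kg/m³ × 9.8 m/s² × 1560 m = 4.067×10^7 Pa = 5898 psi

5900 psi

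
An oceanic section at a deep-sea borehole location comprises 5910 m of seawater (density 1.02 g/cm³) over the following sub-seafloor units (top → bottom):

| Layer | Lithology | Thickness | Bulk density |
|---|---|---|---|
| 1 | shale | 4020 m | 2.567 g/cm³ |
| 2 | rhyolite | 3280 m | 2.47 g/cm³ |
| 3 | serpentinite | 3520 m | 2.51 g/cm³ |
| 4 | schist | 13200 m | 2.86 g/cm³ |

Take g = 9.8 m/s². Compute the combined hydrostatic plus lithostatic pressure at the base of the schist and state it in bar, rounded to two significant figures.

7000 bar

seawater: 1020 kg/m³ × 9.8 m/s² × 5910 m = 5.908×10^7 Pa = 590.8 bar
shale: 2567 kg/m³ × 9.8 m/s² × 4020 m = 1.011×10^8 Pa = 1011 bar
rhyolite: 2470 kg/m³ × 9.8 m/s² × 3280 m = 7.940×10^7 Pa = 794.0 bar
serpentinite: 2510 kg/m³ × 9.8 m/s² × 3520 m = 8.658×10^7 Pa = 865.8 bar
schist: 2860 kg/m³ × 9.8 m/s² × 13200 m = 3.700×10^8 Pa = 3700 bar
Total = 590.8 + 1011 + 794.0 + 865.8 + 3700 = 6961.6 bar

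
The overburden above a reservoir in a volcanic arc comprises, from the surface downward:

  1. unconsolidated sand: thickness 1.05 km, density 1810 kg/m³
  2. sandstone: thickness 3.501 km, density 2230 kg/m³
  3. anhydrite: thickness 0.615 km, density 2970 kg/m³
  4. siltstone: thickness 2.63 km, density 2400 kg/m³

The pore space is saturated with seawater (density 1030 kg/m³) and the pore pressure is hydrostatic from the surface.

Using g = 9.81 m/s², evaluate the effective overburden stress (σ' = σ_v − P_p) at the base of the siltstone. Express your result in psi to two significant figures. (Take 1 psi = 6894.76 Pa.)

14000 psi

Overburden (lithostatic) stress σ_v:
unconsolidated sand: 1810 kg/m³ × 9.81 m/s² × 1050 m = 1.864×10^7 Pa = 18.64 MPa
sandstone: 2230 kg/m³ × 9.81 m/s² × 3501 m = 7.659×10^7 Pa = 76.59 MPa
anhydrite: 2970 kg/m³ × 9.81 m/s² × 615 m = 1.792×10^7 Pa = 17.92 MPa
siltstone: 2400 kg/m³ × 9.81 m/s² × 2630 m = 6.192×10^7 Pa = 61.92 MPa
Total = 18.64 + 76.59 + 17.92 + 61.92 = 175.07 MPa
Pore pressure P_p = 1030 kg/m³ × 9.81 m/s² × 7796 m = 7.877×10^7 Pa = 78.77 MPa
Effective stress σ' = σ_v − P_p = 175.1 − 78.77 = 96.299 MPa = 13967 psi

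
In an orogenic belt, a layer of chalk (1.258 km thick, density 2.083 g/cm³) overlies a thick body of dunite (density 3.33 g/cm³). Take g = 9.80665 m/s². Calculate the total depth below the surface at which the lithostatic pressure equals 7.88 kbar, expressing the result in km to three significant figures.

24.6 km

Pressure at base of upper layers: 2083×9.80665×1258 = 2.570×10^7 Pa = 0.2570 kbar
Remaining pressure to be supplied by dunite: 7.880×10^8 − 2.570×10^7 = 7.623×10^8 Pa
Additional depth in dunite = 7.623×10^8 Pa / (3330 kg/m³ × 9.80665 m/s²) = 23343 m
Total depth = 1258 m + 23343 m = 24601 m
= 24.601 km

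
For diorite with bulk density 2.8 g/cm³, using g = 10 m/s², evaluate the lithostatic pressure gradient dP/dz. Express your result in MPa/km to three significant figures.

28.0 MPa/km

dP/dz = ρg = 2800 kg/m³ × 10 m/s² = 28000 Pa/m
= 28000 Pa/m × (1 MPa/km / 1000.0 Pa/m) = 28.000 MPa/km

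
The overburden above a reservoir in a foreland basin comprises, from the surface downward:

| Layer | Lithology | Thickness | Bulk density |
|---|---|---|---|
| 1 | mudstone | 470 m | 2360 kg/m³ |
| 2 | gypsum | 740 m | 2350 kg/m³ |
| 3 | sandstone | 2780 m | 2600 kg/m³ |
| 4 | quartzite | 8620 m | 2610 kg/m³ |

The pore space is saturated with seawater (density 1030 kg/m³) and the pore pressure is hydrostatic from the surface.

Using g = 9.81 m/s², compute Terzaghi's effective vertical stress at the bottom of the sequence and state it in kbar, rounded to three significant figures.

Overburden (lithostatic) stress σ_v:
mudstone: 2360 kg/m³ × 9.81 m/s² × 470 m = 1.088×10^7 Pa = 10.88 MPa
gypsum: 2350 kg/m³ × 9.81 m/s² × 740 m = 1.706×10^7 Pa = 17.06 MPa
sandstone: 2600 kg/m³ × 9.81 m/s² × 2780 m = 7.091×10^7 Pa = 70.91 MPa
quartzite: 2610 kg/m³ × 9.81 m/s² × 8620 m = 2.207×10^8 Pa = 220.7 MPa
Total = 10.88 + 17.06 + 70.91 + 220.7 = 319.55 MPa
Pore pressure P_p = 1030 kg/m³ × 9.81 m/s² × 12610 m = 1.274×10^8 Pa = 127.4 MPa
Effective stress σ' = σ_v − P_p = 319.6 − 127.4 = 192.14 MPa = 1.9214 kbar

1.92 kbar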